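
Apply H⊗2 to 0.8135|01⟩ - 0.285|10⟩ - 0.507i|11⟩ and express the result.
(0.2643 - 0.2535i)|00⟩ + (-0.5493 + 0.2535i)|01⟩ + (0.5493 + 0.2535i)|10⟩ + (-0.2643 - 0.2535i)|11⟩

H⊗2 gives amp(|y⟩) = (1/2) Σ_x (−1)^(x·y) amp(|x⟩), where x·y is the number of positions in which both x and y have a 1.
|00⟩: (0.8135 - 0.285 - 0.507i)/2 = (0.2643 - 0.2535i)
|01⟩: (-0.8135 - 0.285 + 0.507i)/2 = (-0.5493 + 0.2535i)
|10⟩: (0.8135 + 0.285 + 0.507i)/2 = (0.5493 + 0.2535i)
|11⟩: (-0.8135 + 0.285 - 0.507i)/2 = (-0.2643 - 0.2535i)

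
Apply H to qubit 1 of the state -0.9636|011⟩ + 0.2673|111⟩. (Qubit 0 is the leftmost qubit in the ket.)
-0.6814|001⟩ + 0.6814|011⟩ + 0.189|101⟩ - 0.189|111⟩

H on qubit 1 mixes each pair of kets that differ only in qubit 1: amplitudes (a, b) of (|…0…⟩, |…1…⟩) become ((a + b)/√2, (a − b)/√2). Kets absent from the input have amplitude 0.
(|001⟩, |011⟩): (a, b) = (0, -0.9636) → (-0.6814, 0.6814)
(|101⟩, |111⟩): (a, b) = (0, 0.2673) → (0.189, -0.189)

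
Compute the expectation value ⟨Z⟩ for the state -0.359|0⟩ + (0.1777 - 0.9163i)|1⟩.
-0.7423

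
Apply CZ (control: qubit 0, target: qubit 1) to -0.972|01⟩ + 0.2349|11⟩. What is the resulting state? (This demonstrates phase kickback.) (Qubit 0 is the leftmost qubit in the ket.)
-0.972|01⟩ - 0.2349|11⟩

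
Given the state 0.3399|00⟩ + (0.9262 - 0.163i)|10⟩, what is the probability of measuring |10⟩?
0.8844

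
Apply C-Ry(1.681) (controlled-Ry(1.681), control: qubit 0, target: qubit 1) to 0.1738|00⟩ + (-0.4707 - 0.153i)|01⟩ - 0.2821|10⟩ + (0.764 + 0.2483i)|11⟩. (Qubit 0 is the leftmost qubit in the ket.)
0.1738|00⟩ + (-0.4707 - 0.153i)|01⟩ + (-0.7573 - 0.185i)|10⟩ + (0.2995 + 0.1656i)|11⟩

C-Ry(1.681) leaves the control-|0⟩ kets |00⟩, |01⟩ unchanged and applies Ry(1.681) to qubit 1 on the control-|1⟩ pair (|10⟩, |11⟩).
Ry(1.681) = [[cos(θ/2), −sin(θ/2)], [sin(θ/2), cos(θ/2)]]; θ = 1.681, cos(θ/2) ≈ 0.66709, sin(θ/2) ≈ 0.744977.
With a = amp(|10⟩) = -0.2821 and b = amp(|11⟩) = (0.764 + 0.2483i):
new amp(|10⟩) = (0.66709)·a + (-0.744977)·b = (-0.7573 - 0.185i)
new amp(|11⟩) = (0.744977)·a + (0.66709)·b = (0.2995 + 0.1656i)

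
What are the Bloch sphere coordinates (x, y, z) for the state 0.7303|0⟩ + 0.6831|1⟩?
(0.9977, 0, 0.06671)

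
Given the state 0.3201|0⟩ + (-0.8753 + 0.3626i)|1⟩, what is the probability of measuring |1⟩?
0.8976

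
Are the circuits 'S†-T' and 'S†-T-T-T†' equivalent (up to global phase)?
Yes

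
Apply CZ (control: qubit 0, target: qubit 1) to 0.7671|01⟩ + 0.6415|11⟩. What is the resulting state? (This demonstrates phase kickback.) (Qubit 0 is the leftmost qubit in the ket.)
0.7671|01⟩ - 0.6415|11⟩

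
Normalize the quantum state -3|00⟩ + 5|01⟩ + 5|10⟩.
-0.3906|00⟩ + 0.6509|01⟩ + 0.6509|10⟩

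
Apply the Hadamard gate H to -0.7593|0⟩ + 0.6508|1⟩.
-0.07672|0⟩ - 0.9971|1⟩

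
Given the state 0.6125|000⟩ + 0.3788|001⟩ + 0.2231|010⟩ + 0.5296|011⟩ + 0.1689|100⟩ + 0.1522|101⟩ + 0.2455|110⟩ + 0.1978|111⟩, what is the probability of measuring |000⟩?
0.3752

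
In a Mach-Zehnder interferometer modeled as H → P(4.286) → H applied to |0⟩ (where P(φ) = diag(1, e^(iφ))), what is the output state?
(0.2932 - 0.4552i)|0⟩ + (0.7068 + 0.4552i)|1⟩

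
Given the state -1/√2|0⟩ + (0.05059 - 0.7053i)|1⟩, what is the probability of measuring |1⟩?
0.5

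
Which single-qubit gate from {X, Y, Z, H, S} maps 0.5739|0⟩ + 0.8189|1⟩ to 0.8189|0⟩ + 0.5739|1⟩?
X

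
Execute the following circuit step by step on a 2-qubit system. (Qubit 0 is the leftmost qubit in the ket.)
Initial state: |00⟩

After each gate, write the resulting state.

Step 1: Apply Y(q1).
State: i|01⟩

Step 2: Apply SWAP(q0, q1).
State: i|10⟩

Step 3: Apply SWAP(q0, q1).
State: i|01⟩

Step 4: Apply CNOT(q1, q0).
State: i|11⟩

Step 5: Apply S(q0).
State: -|11⟩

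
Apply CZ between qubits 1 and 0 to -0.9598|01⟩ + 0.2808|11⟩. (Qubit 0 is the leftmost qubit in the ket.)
-0.9598|01⟩ - 0.2808|11⟩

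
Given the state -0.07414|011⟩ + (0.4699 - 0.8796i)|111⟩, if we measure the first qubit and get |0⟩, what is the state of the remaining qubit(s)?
-|11⟩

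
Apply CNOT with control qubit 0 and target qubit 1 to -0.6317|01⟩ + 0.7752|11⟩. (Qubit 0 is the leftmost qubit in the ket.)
-0.6317|01⟩ + 0.7752|10⟩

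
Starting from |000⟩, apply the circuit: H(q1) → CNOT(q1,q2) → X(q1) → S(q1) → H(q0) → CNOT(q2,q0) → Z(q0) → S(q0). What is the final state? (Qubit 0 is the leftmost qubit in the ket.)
1/2|001⟩ + (1/2)i|010⟩ - (1/2)i|101⟩ + 1/2|110⟩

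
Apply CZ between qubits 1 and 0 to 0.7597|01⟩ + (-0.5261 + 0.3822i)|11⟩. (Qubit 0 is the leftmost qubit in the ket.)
0.7597|01⟩ + (0.5261 - 0.3822i)|11⟩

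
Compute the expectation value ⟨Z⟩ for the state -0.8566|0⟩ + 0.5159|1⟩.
0.4676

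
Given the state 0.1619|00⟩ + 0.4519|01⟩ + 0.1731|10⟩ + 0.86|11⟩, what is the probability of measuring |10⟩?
0.02996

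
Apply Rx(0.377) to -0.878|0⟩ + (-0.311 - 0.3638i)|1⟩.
(-0.9306 + 0.05828i)|0⟩ + (-0.3055 - 0.1928i)|1⟩

Rx(0.377) = [[cos(θ/2), −i·sin(θ/2)], [−i·sin(θ/2), cos(θ/2)]]; θ = 0.377, cos(θ/2) ≈ 0.982286, sin(θ/2) ≈ 0.187386.
With a = amp(|0⟩) = -0.878 and b = amp(|1⟩) = (-0.311 - 0.3638i):
new amp(|0⟩) = (0.982286)·a + (-0.187386i)·b = (-0.9306 + 0.05828i)
new amp(|1⟩) = (-0.187386i)·a + (0.982286)·b = (-0.3055 - 0.1928i)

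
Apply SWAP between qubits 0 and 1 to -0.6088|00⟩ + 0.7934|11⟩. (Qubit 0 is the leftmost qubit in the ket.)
-0.6088|00⟩ + 0.7934|11⟩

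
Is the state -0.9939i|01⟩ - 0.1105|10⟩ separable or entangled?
Entangled

Writing the state as a|00⟩ + b|01⟩ + c|10⟩ + d|11⟩, it is a product state iff ad − bc = 0.
Here (a, b, c, d) = (0, -0.9939i, -0.1105, 0): ad − bc = (0)(0) − (-0.9939i)(-0.1105) = -0.1098i ≠ 0, so the state is entangled.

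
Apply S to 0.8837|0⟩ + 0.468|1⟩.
0.8837|0⟩ + 0.468i|1⟩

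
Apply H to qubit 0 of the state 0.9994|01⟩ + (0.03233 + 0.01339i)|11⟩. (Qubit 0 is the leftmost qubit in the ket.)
(0.7295 + 0.009468i)|01⟩ + (0.6838 - 0.009468i)|11⟩

H on qubit 0 mixes each pair of kets that differ only in qubit 0: amplitudes (a, b) of (|…0…⟩, |…1…⟩) become ((a + b)/√2, (a − b)/√2). Kets absent from the input have amplitude 0.
(|01⟩, |11⟩): (a, b) = (0.9994, (0.03233 + 0.01339i)) → ((0.7295 + 0.009468i), (0.6838 - 0.009468i))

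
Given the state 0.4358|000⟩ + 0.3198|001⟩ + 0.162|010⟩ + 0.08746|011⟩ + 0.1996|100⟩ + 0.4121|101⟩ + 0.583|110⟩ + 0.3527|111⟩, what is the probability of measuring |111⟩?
0.1244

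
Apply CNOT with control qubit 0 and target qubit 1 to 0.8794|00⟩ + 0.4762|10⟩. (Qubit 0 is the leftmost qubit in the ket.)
0.8794|00⟩ + 0.4762|11⟩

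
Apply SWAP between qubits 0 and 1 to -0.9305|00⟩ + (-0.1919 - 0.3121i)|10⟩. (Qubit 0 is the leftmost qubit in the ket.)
-0.9305|00⟩ + (-0.1919 - 0.3121i)|01⟩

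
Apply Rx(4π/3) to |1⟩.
-0.866i|0⟩ - 1/2|1⟩

Rx(4π/3) = [[cos(θ/2), −i·sin(θ/2)], [−i·sin(θ/2), cos(θ/2)]]; θ = 4π/3, cos(θ/2) ≈ -0.5, sin(θ/2) ≈ 0.866025.
With a = amp(|0⟩) = 0 and b = amp(|1⟩) = 1:
new amp(|0⟩) = (-0.5)·a + (-0.866025i)·b = -0.866i
new amp(|1⟩) = (-0.866025i)·a + (-0.5)·b = -1/2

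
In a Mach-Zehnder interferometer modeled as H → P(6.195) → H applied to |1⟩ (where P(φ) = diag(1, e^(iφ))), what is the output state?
(0.001943 + 0.04404i)|0⟩ + (0.9981 - 0.04404i)|1⟩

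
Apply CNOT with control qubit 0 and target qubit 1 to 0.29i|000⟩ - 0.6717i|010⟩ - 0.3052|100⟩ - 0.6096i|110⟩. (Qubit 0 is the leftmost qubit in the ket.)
0.29i|000⟩ - 0.6717i|010⟩ - 0.6096i|100⟩ - 0.3052|110⟩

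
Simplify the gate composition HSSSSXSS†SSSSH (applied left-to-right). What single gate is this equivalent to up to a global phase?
Z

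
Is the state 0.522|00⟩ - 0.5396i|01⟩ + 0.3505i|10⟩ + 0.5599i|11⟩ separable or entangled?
Entangled

Writing the state as a|00⟩ + b|01⟩ + c|10⟩ + d|11⟩, it is a product state iff ad − bc = 0.
Here (a, b, c, d) = (0.522, -0.5396i, 0.3505i, 0.5599i): ad − bc = (0.522)(0.5599i) − (-0.5396i)(0.3505i) = (-0.1891 + 0.2923i) ≠ 0, so the state is entangled.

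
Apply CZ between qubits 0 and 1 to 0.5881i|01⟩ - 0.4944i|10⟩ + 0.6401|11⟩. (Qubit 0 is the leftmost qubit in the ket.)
0.5881i|01⟩ - 0.4944i|10⟩ - 0.6401|11⟩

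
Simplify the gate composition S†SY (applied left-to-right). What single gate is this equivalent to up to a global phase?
Y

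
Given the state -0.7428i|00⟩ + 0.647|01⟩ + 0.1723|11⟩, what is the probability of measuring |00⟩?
0.5518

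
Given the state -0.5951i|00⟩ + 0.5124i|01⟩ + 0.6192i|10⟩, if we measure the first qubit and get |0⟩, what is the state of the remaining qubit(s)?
-0.7578i|0⟩ + 0.6525i|1⟩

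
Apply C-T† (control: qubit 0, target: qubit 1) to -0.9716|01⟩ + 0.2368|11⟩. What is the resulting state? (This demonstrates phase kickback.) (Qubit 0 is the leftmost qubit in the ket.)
-0.9716|01⟩ + (0.1674 - 0.1674i)|11⟩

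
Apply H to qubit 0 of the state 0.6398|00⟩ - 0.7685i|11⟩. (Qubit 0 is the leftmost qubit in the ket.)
0.4524|00⟩ - 0.5434i|01⟩ + 0.4524|10⟩ + 0.5434i|11⟩

H on qubit 0 mixes each pair of kets that differ only in qubit 0: amplitudes (a, b) of (|…0…⟩, |…1…⟩) become ((a + b)/√2, (a − b)/√2). Kets absent from the input have amplitude 0.
(|00⟩, |10⟩): (a, b) = (0.6398, 0) → (0.4524, 0.4524)
(|01⟩, |11⟩): (a, b) = (0, -0.7685i) → (-0.5434i, 0.5434i)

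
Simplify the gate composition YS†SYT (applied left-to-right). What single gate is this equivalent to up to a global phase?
T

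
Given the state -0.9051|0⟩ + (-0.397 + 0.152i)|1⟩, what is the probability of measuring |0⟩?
0.8192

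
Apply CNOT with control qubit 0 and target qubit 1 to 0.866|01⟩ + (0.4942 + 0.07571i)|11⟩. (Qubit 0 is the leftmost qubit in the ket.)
0.866|01⟩ + (0.4942 + 0.07571i)|10⟩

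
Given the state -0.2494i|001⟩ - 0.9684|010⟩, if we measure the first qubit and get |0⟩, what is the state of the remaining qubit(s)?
-0.2494i|01⟩ - 0.9684|10⟩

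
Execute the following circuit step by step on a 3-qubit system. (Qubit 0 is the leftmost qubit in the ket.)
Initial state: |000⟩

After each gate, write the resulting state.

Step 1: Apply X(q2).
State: |001⟩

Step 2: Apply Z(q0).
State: |001⟩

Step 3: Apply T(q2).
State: (1/√2 + (1/√2)i)|001⟩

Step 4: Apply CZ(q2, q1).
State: (1/√2 + (1/√2)i)|001⟩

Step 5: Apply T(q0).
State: (1/√2 + (1/√2)i)|001⟩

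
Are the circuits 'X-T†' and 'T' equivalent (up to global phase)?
No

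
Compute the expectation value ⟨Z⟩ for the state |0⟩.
1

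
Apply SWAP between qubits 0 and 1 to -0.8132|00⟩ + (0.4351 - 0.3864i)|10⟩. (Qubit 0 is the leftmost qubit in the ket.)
-0.8132|00⟩ + (0.4351 - 0.3864i)|01⟩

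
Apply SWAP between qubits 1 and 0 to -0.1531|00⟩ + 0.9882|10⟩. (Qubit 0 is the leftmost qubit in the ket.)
-0.1531|00⟩ + 0.9882|01⟩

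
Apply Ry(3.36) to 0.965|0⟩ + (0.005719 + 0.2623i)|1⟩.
(-0.1109 - 0.2607i)|0⟩ + (0.9586 - 0.02859i)|1⟩

Ry(3.36) = [[cos(θ/2), −sin(θ/2)], [sin(θ/2), cos(θ/2)]]; θ = 3.36, cos(θ/2) ≈ -0.108987, sin(θ/2) ≈ 0.994043.
With a = amp(|0⟩) = 0.965 and b = amp(|1⟩) = (0.005719 + 0.2623i):
new amp(|0⟩) = (-0.108987)·a + (-0.994043)·b = (-0.1109 - 0.2607i)
new amp(|1⟩) = (0.994043)·a + (-0.108987)·b = (0.9586 - 0.02859i)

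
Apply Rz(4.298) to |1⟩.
(-0.5465 + 0.8374i)|1⟩

Rz(4.298) = [[e^(−iθ/2), 0], [0, e^(iθ/2)]] with e^(±iθ/2) = cos(θ/2) ± i·sin(θ/2); θ = 4.298, cos(θ/2) ≈ -0.54652, sin(θ/2) ≈ 0.837446.
With a = amp(|0⟩) = 0 and b = amp(|1⟩) = 1:
new amp(|0⟩) = (-0.54652 - 0.837446i)·a = 0
new amp(|1⟩) = (-0.54652 + 0.837446i)·b = (-0.5465 + 0.8374i)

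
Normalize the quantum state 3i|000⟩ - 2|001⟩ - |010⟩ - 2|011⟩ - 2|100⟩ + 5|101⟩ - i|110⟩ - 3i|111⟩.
0.3974i|000⟩ - 0.2649|001⟩ - 0.1325|010⟩ - 0.2649|011⟩ - 0.2649|100⟩ + 0.6623|101⟩ - 0.1325i|110⟩ - 0.3974i|111⟩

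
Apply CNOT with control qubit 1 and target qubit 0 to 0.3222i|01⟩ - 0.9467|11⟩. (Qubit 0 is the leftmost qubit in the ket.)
-0.9467|01⟩ + 0.3222i|11⟩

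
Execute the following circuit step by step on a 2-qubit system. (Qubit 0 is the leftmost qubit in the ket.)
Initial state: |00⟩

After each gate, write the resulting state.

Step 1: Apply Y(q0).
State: i|10⟩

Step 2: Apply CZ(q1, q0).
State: i|10⟩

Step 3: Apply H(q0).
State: (1/√2)i|00⟩ - (1/√2)i|10⟩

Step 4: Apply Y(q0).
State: -1/√2|00⟩ - 1/√2|10⟩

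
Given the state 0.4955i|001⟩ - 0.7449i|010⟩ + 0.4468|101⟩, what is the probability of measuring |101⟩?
0.1996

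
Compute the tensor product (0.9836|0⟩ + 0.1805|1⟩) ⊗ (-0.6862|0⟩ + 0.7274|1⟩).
-0.6749|00⟩ + 0.7155|01⟩ - 0.1239|10⟩ + 0.1313|11⟩

amp(|b₁b₂…⟩) = product of the factor amplitudes for bits b₁, b₂, …; only kets whose every factor amplitude is nonzero survive.
|00⟩: (0.9836)(-0.6862) = -0.6749
|01⟩: (0.9836)(0.7274) = 0.7155
|10⟩: (0.1805)(-0.6862) = -0.1239
|11⟩: (0.1805)(0.7274) = 0.1313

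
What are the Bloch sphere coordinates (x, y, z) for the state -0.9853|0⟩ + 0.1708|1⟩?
(-0.3366, 0, 0.9416)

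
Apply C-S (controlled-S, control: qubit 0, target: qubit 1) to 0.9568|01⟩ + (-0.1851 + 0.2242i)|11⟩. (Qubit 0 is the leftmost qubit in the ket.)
0.9568|01⟩ + (-0.2242 - 0.1851i)|11⟩

C-S leaves the control-|0⟩ kets |00⟩, |01⟩ unchanged and applies S to qubit 1 on the control-|1⟩ pair (|10⟩, |11⟩).
S = [[1, 0], [0, i]].
With a = amp(|10⟩) = 0 and b = amp(|11⟩) = (-0.1851 + 0.2242i):
new amp(|10⟩) = (1)·a = 0
new amp(|11⟩) = (i)·b = (-0.2242 - 0.1851i)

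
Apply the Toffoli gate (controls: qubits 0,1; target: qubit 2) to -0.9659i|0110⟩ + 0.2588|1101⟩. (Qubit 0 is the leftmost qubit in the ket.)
-0.9659i|0110⟩ + 0.2588|1111⟩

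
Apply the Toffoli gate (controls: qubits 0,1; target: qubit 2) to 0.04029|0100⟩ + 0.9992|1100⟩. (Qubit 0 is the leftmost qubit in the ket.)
0.04029|0100⟩ + 0.9992|1110⟩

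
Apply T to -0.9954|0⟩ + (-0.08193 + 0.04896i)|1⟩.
-0.9954|0⟩ + (-0.09255 - 0.02331i)|1⟩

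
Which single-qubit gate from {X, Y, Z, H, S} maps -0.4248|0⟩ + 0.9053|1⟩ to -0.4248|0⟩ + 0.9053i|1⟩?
S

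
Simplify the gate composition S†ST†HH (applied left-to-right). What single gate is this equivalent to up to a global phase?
T†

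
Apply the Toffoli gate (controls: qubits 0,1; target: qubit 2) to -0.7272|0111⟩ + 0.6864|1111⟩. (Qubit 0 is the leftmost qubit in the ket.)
-0.7272|0111⟩ + 0.6864|1101⟩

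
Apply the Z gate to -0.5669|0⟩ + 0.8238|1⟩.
-0.5669|0⟩ - 0.8238|1⟩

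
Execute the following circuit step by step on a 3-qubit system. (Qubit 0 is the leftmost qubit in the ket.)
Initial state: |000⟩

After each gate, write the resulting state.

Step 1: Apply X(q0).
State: |100⟩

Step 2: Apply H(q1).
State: 1/√2|100⟩ + 1/√2|110⟩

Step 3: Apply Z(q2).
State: 1/√2|100⟩ + 1/√2|110⟩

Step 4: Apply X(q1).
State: 1/√2|100⟩ + 1/√2|110⟩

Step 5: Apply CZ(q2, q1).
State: 1/√2|100⟩ + 1/√2|110⟩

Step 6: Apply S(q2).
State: 1/√2|100⟩ + 1/√2|110⟩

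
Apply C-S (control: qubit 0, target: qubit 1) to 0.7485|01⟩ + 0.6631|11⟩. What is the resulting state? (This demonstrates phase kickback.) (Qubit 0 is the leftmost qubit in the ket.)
0.7485|01⟩ + 0.6631i|11⟩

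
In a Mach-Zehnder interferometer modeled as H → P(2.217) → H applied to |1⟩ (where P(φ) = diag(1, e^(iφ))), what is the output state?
(0.8011 - 0.3992i)|0⟩ + (0.1989 + 0.3992i)|1⟩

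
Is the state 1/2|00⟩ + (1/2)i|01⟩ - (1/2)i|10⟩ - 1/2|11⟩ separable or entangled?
Entangled

Writing the state as a|00⟩ + b|01⟩ + c|10⟩ + d|11⟩, it is a product state iff ad − bc = 0.
Here (a, b, c, d) = (1/2, (1/2)i, -(1/2)i, -1/2): ad − bc = (1/2)(-1/2) − ((1/2)i)(-(1/2)i) = -1/2 ≠ 0, so the state is entangled.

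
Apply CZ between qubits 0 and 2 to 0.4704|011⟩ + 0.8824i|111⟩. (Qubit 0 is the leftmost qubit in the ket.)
0.4704|011⟩ - 0.8824i|111⟩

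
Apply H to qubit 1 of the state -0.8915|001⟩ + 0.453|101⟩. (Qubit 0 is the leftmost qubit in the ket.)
-0.6304|001⟩ - 0.6304|011⟩ + 0.3203|101⟩ + 0.3203|111⟩

H on qubit 1 mixes each pair of kets that differ only in qubit 1: amplitudes (a, b) of (|…0…⟩, |…1…⟩) become ((a + b)/√2, (a − b)/√2). Kets absent from the input have amplitude 0.
(|001⟩, |011⟩): (a, b) = (-0.8915, 0) → (-0.6304, -0.6304)
(|101⟩, |111⟩): (a, b) = (0.453, 0) → (0.3203, 0.3203)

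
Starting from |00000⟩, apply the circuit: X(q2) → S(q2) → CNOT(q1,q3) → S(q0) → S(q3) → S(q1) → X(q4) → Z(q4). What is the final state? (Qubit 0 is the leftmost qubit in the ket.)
-i|00101⟩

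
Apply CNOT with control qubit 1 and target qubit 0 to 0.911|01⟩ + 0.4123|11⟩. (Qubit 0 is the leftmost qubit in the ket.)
0.4123|01⟩ + 0.911|11⟩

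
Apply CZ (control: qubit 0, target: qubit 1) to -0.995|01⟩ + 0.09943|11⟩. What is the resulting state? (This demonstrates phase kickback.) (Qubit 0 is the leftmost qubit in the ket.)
-0.995|01⟩ - 0.09943|11⟩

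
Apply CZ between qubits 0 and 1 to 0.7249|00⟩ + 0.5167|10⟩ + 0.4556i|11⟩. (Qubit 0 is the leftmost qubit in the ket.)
0.7249|00⟩ + 0.5167|10⟩ - 0.4556i|11⟩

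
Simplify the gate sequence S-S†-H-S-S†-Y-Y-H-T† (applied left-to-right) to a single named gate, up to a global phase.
T†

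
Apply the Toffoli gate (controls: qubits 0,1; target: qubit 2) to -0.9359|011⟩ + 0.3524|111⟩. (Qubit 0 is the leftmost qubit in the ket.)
-0.9359|011⟩ + 0.3524|110⟩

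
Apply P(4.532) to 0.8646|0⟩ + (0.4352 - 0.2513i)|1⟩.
0.8646|0⟩ + (-0.3253 - 0.3831i)|1⟩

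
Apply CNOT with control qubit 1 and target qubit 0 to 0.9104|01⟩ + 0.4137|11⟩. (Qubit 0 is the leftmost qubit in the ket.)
0.4137|01⟩ + 0.9104|11⟩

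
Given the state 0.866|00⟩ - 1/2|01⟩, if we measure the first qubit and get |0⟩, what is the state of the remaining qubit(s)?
0.866|0⟩ - 0.5|1⟩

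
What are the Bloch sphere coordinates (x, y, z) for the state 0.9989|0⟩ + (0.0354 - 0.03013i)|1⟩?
(0.07072, -0.06019, 0.9956)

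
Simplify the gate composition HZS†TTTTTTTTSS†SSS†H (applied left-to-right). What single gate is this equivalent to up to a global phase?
X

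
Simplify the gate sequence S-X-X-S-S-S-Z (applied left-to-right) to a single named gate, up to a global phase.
Z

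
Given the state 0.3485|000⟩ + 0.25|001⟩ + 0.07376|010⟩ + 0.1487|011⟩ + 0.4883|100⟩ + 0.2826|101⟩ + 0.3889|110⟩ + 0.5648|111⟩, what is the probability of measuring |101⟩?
0.07986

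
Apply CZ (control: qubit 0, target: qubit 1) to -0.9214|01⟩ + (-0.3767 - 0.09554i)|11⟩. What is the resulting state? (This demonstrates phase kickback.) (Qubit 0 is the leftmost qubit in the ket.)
-0.9214|01⟩ + (0.3767 + 0.09554i)|11⟩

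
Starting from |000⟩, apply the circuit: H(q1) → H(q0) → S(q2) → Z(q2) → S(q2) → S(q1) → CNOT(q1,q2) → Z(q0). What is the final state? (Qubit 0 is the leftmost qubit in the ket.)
1/2|000⟩ + (1/2)i|011⟩ - 1/2|100⟩ - (1/2)i|111⟩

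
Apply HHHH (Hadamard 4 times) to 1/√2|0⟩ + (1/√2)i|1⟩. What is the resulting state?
1/√2|0⟩ + (1/√2)i|1⟩

H² = I, so an even number of Hadamards cancels: H^4 = I and the state is unchanged.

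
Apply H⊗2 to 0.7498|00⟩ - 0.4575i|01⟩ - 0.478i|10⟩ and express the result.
(0.3749 - 0.4678i)|00⟩ + (0.3749 - 0.01025i)|01⟩ + (0.3749 + 0.01025i)|10⟩ + (0.3749 + 0.4678i)|11⟩

H⊗2 gives amp(|y⟩) = (1/2) Σ_x (−1)^(x·y) amp(|x⟩), where x·y is the number of positions in which both x and y have a 1.
|00⟩: (0.7498 - 0.4575i - 0.478i)/2 = (0.3749 - 0.4678i)
|01⟩: (0.7498 + 0.4575i - 0.478i)/2 = (0.3749 - 0.01025i)
|10⟩: (0.7498 - 0.4575i + 0.478i)/2 = (0.3749 + 0.01025i)
|11⟩: (0.7498 + 0.4575i + 0.478i)/2 = (0.3749 + 0.4678i)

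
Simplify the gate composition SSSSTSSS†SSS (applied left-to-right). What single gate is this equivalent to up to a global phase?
T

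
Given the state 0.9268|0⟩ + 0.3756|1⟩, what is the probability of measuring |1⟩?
0.1411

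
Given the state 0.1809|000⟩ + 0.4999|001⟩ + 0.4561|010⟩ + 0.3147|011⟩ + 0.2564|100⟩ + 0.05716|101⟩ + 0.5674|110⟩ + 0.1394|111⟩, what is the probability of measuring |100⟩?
0.06574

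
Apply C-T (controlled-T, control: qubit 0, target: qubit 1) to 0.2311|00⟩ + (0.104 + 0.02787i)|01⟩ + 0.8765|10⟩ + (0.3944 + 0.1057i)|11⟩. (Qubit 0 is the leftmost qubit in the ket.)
0.2311|00⟩ + (0.104 + 0.02787i)|01⟩ + 0.8765|10⟩ + (0.2041 + 0.3536i)|11⟩

C-T leaves the control-|0⟩ kets |00⟩, |01⟩ unchanged and applies T to qubit 1 on the control-|1⟩ pair (|10⟩, |11⟩).
T = [[1, 0], [0, (1/√2 + (1/√2)i)]].
With a = amp(|10⟩) = 0.8765 and b = amp(|11⟩) = (0.3944 + 0.1057i):
new amp(|10⟩) = (1)·a = 0.8765
new amp(|11⟩) = (1/√2 + (1/√2)i)·b = (0.2041 + 0.3536i)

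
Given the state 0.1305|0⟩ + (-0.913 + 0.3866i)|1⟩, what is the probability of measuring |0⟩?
0.01703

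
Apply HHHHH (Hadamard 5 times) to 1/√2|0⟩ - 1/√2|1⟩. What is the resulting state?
|1⟩

H² = I, so H^5 = H: a single Hadamard. With (a, b) = (1/√2, -1/√2), H gives ((a + b)/√2, (a − b)/√2) = (0, 1).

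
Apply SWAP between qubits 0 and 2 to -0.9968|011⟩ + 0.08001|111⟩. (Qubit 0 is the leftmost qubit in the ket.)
-0.9968|110⟩ + 0.08001|111⟩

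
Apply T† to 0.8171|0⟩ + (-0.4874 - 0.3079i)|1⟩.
0.8171|0⟩ + (-0.5624 + 0.1269i)|1⟩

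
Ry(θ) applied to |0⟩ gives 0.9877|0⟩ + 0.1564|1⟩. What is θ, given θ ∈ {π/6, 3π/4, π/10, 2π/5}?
π/10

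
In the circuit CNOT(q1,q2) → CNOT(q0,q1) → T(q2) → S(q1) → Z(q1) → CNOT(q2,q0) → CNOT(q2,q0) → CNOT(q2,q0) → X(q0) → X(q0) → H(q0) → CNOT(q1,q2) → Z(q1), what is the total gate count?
13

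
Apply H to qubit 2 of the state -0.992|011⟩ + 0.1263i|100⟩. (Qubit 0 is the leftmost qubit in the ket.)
-0.7014|010⟩ + 0.7014|011⟩ + 0.08931i|100⟩ + 0.08931i|101⟩

H on qubit 2 mixes each pair of kets that differ only in qubit 2: amplitudes (a, b) of (|…0…⟩, |…1…⟩) become ((a + b)/√2, (a − b)/√2). Kets absent from the input have amplitude 0.
(|010⟩, |011⟩): (a, b) = (0, -0.992) → (-0.7014, 0.7014)
(|100⟩, |101⟩): (a, b) = (0.1263i, 0) → (0.08931i, 0.08931i)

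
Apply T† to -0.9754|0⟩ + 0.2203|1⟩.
-0.9754|0⟩ + (0.1558 - 0.1558i)|1⟩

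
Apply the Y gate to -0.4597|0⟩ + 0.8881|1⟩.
-0.8881i|0⟩ - 0.4597i|1⟩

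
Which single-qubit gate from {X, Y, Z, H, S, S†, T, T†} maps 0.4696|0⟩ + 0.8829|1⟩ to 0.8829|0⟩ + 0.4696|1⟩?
X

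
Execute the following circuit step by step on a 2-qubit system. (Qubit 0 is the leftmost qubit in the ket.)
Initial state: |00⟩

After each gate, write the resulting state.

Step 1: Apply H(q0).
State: 1/√2|00⟩ + 1/√2|10⟩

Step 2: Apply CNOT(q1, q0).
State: 1/√2|00⟩ + 1/√2|10⟩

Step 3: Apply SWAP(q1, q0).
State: 1/√2|00⟩ + 1/√2|01⟩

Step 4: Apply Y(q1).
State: -(1/√2)i|00⟩ + (1/√2)i|01⟩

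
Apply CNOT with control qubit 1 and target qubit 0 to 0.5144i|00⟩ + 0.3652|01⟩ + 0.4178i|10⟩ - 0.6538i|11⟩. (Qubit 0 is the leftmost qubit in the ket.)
0.5144i|00⟩ - 0.6538i|01⟩ + 0.4178i|10⟩ + 0.3652|11⟩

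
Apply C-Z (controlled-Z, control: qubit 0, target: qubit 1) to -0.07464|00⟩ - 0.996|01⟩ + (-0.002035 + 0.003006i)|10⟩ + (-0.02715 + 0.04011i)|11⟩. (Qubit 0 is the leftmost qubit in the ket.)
-0.07464|00⟩ - 0.996|01⟩ + (-0.002035 + 0.003006i)|10⟩ + (0.02715 - 0.04011i)|11⟩

C-Z leaves the control-|0⟩ kets |00⟩, |01⟩ unchanged and applies Z to qubit 1 on the control-|1⟩ pair (|10⟩, |11⟩).
Z = [[1, 0], [0, -1]].
With a = amp(|10⟩) = (-0.002035 + 0.003006i) and b = amp(|11⟩) = (-0.02715 + 0.04011i):
new amp(|10⟩) = (1)·a = (-0.002035 + 0.003006i)
new amp(|11⟩) = (-1)·b = (0.02715 - 0.04011i)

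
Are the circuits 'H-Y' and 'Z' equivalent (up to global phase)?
No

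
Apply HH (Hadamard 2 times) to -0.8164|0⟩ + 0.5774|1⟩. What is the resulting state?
-0.8164|0⟩ + 0.5774|1⟩

H² = I, so an even number of Hadamards cancels: H^2 = I and the state is unchanged.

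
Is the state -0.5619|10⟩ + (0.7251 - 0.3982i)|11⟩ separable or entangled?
Separable

Writing the state as a|00⟩ + b|01⟩ + c|10⟩ + d|11⟩, it is a product state iff ad − bc = 0.
Here (a, b, c, d) = (0, 0, -0.5619, (0.7251 - 0.3982i)): ad − bc = (0)(0.7251 - 0.3982i) − (0)(-0.5619) = 0, so the state is separable.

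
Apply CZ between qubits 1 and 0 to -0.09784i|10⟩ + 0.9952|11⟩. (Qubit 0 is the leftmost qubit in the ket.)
-0.09784i|10⟩ - 0.9952|11⟩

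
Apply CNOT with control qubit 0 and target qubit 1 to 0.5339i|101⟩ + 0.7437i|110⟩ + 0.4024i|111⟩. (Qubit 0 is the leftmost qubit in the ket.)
0.7437i|100⟩ + 0.4024i|101⟩ + 0.5339i|111⟩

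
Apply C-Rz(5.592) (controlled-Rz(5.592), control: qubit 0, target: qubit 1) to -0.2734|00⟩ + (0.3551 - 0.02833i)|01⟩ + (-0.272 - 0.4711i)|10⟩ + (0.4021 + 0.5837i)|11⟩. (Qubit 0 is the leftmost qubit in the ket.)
-0.2734|00⟩ + (0.3551 - 0.02833i)|01⟩ + (0.09633 + 0.5354i)|10⟩ + (-0.5761 - 0.413i)|11⟩

C-Rz(5.592) leaves the control-|0⟩ kets |00⟩, |01⟩ unchanged and applies Rz(5.592) to qubit 1 on the control-|1⟩ pair (|10⟩, |11⟩).
Rz(5.592) = [[e^(−iθ/2), 0], [0, e^(iθ/2)]] with e^(±iθ/2) = cos(θ/2) ± i·sin(θ/2); θ = 5.592, cos(θ/2) ≈ -0.940875, sin(θ/2) ≈ 0.338754.
With a = amp(|10⟩) = (-0.272 - 0.4711i) and b = amp(|11⟩) = (0.4021 + 0.5837i):
new amp(|10⟩) = (-0.940875 - 0.338754i)·a = (0.09633 + 0.5354i)
new amp(|11⟩) = (-0.940875 + 0.338754i)·b = (-0.5761 - 0.413i)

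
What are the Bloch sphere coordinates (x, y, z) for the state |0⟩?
(0, 0, 1)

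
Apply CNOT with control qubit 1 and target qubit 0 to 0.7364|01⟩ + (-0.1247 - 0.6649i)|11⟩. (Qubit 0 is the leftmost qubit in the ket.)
(-0.1247 - 0.6649i)|01⟩ + 0.7364|11⟩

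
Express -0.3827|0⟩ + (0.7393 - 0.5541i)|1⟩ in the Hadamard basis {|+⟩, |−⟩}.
(0.2522 - 0.3918i)|+⟩ + (-0.7934 + 0.3918i)|−⟩

With |ψ⟩ = α|0⟩ + β|1⟩, the Hadamard-basis coefficients are ⟨+|ψ⟩ = (α + β)/√2 and ⟨−|ψ⟩ = (α − β)/√2.
Here α = -0.3827, β = (0.7393 - 0.5541i): (α + β)/√2 = (0.2522 - 0.3918i), (α − β)/√2 = (-0.7934 + 0.3918i).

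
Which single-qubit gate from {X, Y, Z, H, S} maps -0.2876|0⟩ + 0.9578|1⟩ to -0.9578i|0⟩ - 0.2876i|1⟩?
Y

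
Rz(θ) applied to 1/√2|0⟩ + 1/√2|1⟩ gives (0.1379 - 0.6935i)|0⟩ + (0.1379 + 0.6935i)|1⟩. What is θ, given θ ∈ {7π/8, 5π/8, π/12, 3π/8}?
7π/8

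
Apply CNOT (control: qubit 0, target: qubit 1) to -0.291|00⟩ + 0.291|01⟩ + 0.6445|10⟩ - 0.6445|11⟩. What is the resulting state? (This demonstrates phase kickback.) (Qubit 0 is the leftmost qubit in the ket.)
-0.291|00⟩ + 0.291|01⟩ - 0.6445|10⟩ + 0.6445|11⟩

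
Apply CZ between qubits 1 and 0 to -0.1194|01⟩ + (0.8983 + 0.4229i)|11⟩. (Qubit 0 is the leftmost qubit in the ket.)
-0.1194|01⟩ + (-0.8983 - 0.4229i)|11⟩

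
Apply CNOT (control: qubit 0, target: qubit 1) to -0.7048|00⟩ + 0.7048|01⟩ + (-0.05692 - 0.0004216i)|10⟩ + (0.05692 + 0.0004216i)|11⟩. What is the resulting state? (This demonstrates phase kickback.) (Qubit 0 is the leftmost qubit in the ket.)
-0.7048|00⟩ + 0.7048|01⟩ + (0.05692 + 0.0004216i)|10⟩ + (-0.05692 - 0.0004216i)|11⟩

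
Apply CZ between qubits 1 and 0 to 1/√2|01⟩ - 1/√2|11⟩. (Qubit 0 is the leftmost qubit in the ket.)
1/√2|01⟩ + 1/√2|11⟩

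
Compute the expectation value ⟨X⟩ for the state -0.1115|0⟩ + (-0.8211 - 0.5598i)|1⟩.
0.1831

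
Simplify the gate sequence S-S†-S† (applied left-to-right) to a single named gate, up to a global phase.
S†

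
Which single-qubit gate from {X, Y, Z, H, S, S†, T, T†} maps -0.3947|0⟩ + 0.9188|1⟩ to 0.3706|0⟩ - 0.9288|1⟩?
H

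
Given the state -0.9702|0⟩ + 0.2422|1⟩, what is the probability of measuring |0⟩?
0.9413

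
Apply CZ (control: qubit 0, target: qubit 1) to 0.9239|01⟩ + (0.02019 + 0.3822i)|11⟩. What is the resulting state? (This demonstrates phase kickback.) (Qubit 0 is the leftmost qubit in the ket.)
0.9239|01⟩ + (-0.02019 - 0.3822i)|11⟩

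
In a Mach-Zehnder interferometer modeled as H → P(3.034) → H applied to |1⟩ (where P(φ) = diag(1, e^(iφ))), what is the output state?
(0.9971 - 0.05369i)|0⟩ + (0.002891 + 0.05369i)|1⟩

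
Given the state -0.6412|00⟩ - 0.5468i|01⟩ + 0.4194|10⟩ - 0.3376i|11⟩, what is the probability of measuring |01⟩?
0.299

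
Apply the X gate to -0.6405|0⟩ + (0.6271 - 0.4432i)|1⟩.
(0.6271 - 0.4432i)|0⟩ - 0.6405|1⟩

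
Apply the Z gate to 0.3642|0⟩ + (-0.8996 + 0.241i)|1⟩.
0.3642|0⟩ + (0.8996 - 0.241i)|1⟩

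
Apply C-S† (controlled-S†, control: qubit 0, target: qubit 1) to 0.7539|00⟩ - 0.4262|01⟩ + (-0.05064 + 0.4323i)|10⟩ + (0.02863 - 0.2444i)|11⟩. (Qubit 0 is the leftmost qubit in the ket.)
0.7539|00⟩ - 0.4262|01⟩ + (-0.05064 + 0.4323i)|10⟩ + (-0.2444 - 0.02863i)|11⟩

C-S† leaves the control-|0⟩ kets |00⟩, |01⟩ unchanged and applies S† to qubit 1 on the control-|1⟩ pair (|10⟩, |11⟩).
S† = [[1, 0], [0, -i]].
With a = amp(|10⟩) = (-0.05064 + 0.4323i) and b = amp(|11⟩) = (0.02863 - 0.2444i):
new amp(|10⟩) = (1)·a = (-0.05064 + 0.4323i)
new amp(|11⟩) = (-i)·b = (-0.2444 - 0.02863i)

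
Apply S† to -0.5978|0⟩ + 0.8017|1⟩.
-0.5978|0⟩ - 0.8017i|1⟩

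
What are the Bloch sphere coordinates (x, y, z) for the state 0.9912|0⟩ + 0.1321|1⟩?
(0.2619, 0, 0.965)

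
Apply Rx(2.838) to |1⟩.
-0.9885i|0⟩ + 0.1512|1⟩

Rx(2.838) = [[cos(θ/2), −i·sin(θ/2)], [−i·sin(θ/2), cos(θ/2)]]; θ = 2.838, cos(θ/2) ≈ 0.151214, sin(θ/2) ≈ 0.988501.
With a = amp(|0⟩) = 0 and b = amp(|1⟩) = 1:
new amp(|0⟩) = (0.151214)·a + (-0.988501i)·b = -0.9885i
new amp(|1⟩) = (-0.988501i)·a + (0.151214)·b = 0.1512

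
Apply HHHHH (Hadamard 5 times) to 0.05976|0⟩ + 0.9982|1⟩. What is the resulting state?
0.7481|0⟩ - 0.6636|1⟩

H² = I, so H^5 = H: a single Hadamard. With (a, b) = (0.05976, 0.9982), H gives ((a + b)/√2, (a − b)/√2) = (0.7481, -0.6636).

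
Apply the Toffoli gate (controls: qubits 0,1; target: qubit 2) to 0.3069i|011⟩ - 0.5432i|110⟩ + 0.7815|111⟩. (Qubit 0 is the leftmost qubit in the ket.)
0.3069i|011⟩ + 0.7815|110⟩ - 0.5432i|111⟩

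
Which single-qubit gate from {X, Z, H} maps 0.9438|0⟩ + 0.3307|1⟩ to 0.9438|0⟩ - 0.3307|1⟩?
Z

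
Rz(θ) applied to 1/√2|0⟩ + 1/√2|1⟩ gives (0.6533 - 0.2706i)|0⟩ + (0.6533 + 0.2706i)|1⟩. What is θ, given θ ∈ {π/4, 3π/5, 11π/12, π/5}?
π/4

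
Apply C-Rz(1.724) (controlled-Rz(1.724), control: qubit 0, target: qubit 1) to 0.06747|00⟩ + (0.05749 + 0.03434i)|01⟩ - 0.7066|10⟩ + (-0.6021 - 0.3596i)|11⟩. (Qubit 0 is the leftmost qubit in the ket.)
0.06747|00⟩ + (0.05749 + 0.03434i)|01⟩ + (-0.4599 + 0.5364i)|10⟩ + (-0.1189 - 0.6912i)|11⟩

C-Rz(1.724) leaves the control-|0⟩ kets |00⟩, |01⟩ unchanged and applies Rz(1.724) to qubit 1 on the control-|1⟩ pair (|10⟩, |11⟩).
Rz(1.724) = [[e^(−iθ/2), 0], [0, e^(iθ/2)]] with e^(±iθ/2) = cos(θ/2) ± i·sin(θ/2); θ = 1.724, cos(θ/2) ≈ 0.65092, sin(θ/2) ≈ 0.759146.
With a = amp(|10⟩) = -0.7066 and b = amp(|11⟩) = (-0.6021 - 0.3596i):
new amp(|10⟩) = (0.65092 - 0.759146i)·a = (-0.4599 + 0.5364i)
new amp(|11⟩) = (0.65092 + 0.759146i)·b = (-0.1189 - 0.6912i)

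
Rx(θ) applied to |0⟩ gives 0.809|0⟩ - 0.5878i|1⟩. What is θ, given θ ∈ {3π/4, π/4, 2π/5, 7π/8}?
2π/5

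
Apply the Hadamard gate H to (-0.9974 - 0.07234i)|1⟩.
(-0.7053 - 0.05115i)|0⟩ + (0.7053 + 0.05115i)|1⟩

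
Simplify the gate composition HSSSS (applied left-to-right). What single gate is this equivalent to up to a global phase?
H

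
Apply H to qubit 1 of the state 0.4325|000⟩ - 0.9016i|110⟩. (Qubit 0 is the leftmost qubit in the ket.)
0.3058|000⟩ + 0.3058|010⟩ - 0.6375i|100⟩ + 0.6375i|110⟩

H on qubit 1 mixes each pair of kets that differ only in qubit 1: amplitudes (a, b) of (|…0…⟩, |…1…⟩) become ((a + b)/√2, (a − b)/√2). Kets absent from the input have amplitude 0.
(|000⟩, |010⟩): (a, b) = (0.4325, 0) → (0.3058, 0.3058)
(|100⟩, |110⟩): (a, b) = (0, -0.9016i) → (-0.6375i, 0.6375i)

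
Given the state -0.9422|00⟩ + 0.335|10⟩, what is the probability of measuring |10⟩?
0.1122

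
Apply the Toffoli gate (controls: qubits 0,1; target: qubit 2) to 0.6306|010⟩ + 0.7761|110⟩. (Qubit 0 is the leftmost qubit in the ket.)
0.6306|010⟩ + 0.7761|111⟩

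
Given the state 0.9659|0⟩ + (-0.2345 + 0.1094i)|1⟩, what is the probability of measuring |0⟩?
0.933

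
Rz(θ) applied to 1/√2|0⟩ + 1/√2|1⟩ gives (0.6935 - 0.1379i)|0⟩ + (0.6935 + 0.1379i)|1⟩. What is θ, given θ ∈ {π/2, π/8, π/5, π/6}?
π/8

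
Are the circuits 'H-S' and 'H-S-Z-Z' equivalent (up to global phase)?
Yes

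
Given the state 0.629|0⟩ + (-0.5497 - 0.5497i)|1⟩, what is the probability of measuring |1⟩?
0.6043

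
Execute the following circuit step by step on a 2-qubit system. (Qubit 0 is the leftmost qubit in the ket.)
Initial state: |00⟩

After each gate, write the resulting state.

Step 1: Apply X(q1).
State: |01⟩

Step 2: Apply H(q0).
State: 1/√2|01⟩ + 1/√2|11⟩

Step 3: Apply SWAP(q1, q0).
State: 1/√2|10⟩ + 1/√2|11⟩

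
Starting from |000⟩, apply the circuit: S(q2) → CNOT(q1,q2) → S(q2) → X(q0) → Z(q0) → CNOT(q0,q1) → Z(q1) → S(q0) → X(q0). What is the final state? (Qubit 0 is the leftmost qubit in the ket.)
i|010⟩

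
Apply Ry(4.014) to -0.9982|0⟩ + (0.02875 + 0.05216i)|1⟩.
(0.3957 - 0.04728i)|0⟩ + (-0.9169 - 0.02204i)|1⟩

Ry(4.014) = [[cos(θ/2), −sin(θ/2)], [sin(θ/2), cos(θ/2)]]; θ = 4.014, cos(θ/2) ≈ -0.422502, sin(θ/2) ≈ 0.906362.
With a = amp(|0⟩) = -0.9982 and b = amp(|1⟩) = (0.02875 + 0.05216i):
new amp(|0⟩) = (-0.422502)·a + (-0.906362)·b = (0.3957 - 0.04728i)
new amp(|1⟩) = (0.906362)·a + (-0.422502)·b = (-0.9169 - 0.02204i)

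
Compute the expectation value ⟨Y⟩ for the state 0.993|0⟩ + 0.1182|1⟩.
0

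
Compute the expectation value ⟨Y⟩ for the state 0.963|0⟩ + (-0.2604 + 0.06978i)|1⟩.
0.1344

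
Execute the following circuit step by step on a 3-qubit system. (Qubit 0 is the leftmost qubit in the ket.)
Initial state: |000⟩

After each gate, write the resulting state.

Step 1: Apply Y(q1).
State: i|010⟩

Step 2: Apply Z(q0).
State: i|010⟩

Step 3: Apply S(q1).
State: -|010⟩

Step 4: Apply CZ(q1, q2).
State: -|010⟩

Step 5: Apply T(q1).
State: (-1/√2 - (1/√2)i)|010⟩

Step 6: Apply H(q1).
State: (-1/2 - (1/2)i)|000⟩ + (1/2 + (1/2)i)|010⟩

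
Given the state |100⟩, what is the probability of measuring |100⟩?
1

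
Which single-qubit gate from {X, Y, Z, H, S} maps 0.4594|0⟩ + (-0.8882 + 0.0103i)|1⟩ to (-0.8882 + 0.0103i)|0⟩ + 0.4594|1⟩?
X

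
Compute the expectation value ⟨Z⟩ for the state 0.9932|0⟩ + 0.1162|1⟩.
0.9729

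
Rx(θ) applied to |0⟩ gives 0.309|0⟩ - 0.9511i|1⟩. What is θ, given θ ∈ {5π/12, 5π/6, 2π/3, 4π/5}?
4π/5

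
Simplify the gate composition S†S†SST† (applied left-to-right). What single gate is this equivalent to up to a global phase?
T†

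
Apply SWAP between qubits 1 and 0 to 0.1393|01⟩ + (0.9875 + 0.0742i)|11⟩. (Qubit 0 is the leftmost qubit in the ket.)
0.1393|10⟩ + (0.9875 + 0.0742i)|11⟩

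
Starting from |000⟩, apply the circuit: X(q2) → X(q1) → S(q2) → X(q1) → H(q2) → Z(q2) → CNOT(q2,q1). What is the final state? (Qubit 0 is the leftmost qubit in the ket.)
(1/√2)i|000⟩ + (1/√2)i|011⟩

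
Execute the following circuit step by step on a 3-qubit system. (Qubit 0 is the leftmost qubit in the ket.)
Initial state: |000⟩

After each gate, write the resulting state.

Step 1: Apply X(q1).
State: |010⟩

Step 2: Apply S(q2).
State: |010⟩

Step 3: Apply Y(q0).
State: i|110⟩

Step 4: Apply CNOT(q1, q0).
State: i|010⟩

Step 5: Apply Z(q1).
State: -i|010⟩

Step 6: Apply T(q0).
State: -i|010⟩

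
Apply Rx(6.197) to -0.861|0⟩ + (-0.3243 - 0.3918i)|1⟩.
(0.8433 + 0.01397i)|0⟩ + (0.324 + 0.4285i)|1⟩

Rx(6.197) = [[cos(θ/2), −i·sin(θ/2)], [−i·sin(θ/2), cos(θ/2)]]; θ = 6.197, cos(θ/2) ≈ -0.999072, sin(θ/2) ≈ 0.0430793.
With a = amp(|0⟩) = -0.861 and b = amp(|1⟩) = (-0.3243 - 0.3918i):
new amp(|0⟩) = (-0.999072)·a + (-0.0430793i)·b = (0.8433 + 0.01397i)
new amp(|1⟩) = (-0.0430793i)·a + (-0.999072)·b = (0.324 + 0.4285i)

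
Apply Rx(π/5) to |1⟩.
-0.309i|0⟩ + 0.9511|1⟩

Rx(π/5) = [[cos(θ/2), −i·sin(θ/2)], [−i·sin(θ/2), cos(θ/2)]]; θ = π/5, cos(θ/2) ≈ 0.951057, sin(θ/2) ≈ 0.309017.
With a = amp(|0⟩) = 0 and b = amp(|1⟩) = 1:
new amp(|0⟩) = (0.951057)·a + (-0.309017i)·b = -0.309i
new amp(|1⟩) = (-0.309017i)·a + (0.951057)·b = 0.9511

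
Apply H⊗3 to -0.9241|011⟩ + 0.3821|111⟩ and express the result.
-0.1916|000⟩ + 0.1916|001⟩ + 0.1916|010⟩ - 0.1916|011⟩ - 0.4618|100⟩ + 0.4618|101⟩ + 0.4618|110⟩ - 0.4618|111⟩

H⊗3 gives amp(|y⟩) = (1/2√2) Σ_x (−1)^(x·y) amp(|x⟩), where x·y is the number of positions in which both x and y have a 1.
|000⟩: (-0.9241 + 0.3821)/(2√2) = -0.1916
|001⟩: (0.9241 - 0.3821)/(2√2) = 0.1916
|010⟩: (0.9241 - 0.3821)/(2√2) = 0.1916
|011⟩: (-0.9241 + 0.3821)/(2√2) = -0.1916
|100⟩: (-0.9241 - 0.3821)/(2√2) = -0.4618
|101⟩: (0.9241 + 0.3821)/(2√2) = 0.4618
|110⟩: (0.9241 + 0.3821)/(2√2) = 0.4618
|111⟩: (-0.9241 - 0.3821)/(2√2) = -0.4618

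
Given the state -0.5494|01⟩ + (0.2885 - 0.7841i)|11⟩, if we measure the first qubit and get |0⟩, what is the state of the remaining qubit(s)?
-|1⟩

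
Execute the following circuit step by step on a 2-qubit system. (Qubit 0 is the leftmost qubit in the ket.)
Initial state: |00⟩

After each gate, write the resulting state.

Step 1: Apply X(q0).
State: |10⟩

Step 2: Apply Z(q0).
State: -|10⟩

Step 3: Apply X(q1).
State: -|11⟩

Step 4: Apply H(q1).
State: -1/√2|10⟩ + 1/√2|11⟩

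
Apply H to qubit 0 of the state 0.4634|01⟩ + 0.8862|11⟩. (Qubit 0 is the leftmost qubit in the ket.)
0.9543|01⟩ - 0.299|11⟩

H on qubit 0 mixes each pair of kets that differ only in qubit 0: amplitudes (a, b) of (|…0…⟩, |…1…⟩) become ((a + b)/√2, (a − b)/√2). Kets absent from the input have amplitude 0.
(|01⟩, |11⟩): (a, b) = (0.4634, 0.8862) → (0.9543, -0.299)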